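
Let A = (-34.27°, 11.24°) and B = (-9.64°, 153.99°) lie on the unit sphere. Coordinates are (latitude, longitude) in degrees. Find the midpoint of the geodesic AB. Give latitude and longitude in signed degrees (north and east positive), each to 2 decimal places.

-50.69°, 97.25°

The central angle between A and B is δ = 2.1582 rad.
With f = 0.5, the slerp weights are sin((1−f)δ)/sin δ = 1.0591 and sin(fδ)/sin δ = 1.0591.
Weighted sum of the unit vectors: (1.0591)·(0.8105,0.1611,-0.5631) + (1.0591)·(-0.8860,0.4323,-0.1675) = (-0.0799, 0.6285, -0.7737).
Converting back: φ = atan2(z, √(x²+y²)) = -50.69°, λ = atan2(y, x) = 97.25°.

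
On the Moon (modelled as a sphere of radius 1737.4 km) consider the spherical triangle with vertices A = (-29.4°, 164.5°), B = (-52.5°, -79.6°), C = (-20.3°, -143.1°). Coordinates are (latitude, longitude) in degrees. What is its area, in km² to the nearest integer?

1502453 km²

Side lengths (central angles): a = 1.0122, b = 0.8381, c = 1.4123 rad; semiperimeter s = 1.6313.
By l'Huilier's theorem, tan(E/4) = √[tan(s/2) tan((s−a)/2) tan((s−b)/2) tan((s−c)/2)], giving spherical excess E = 0.4977 rad.
Area = E·R² = 0.4977 × (1737.4)² ≈ 1502453 km².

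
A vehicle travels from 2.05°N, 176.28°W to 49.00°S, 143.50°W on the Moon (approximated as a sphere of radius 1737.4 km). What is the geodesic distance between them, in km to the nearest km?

1770 km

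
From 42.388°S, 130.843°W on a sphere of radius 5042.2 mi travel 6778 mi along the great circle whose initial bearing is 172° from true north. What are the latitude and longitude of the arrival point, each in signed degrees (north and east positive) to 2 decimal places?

-59.78°, 33.52°

Angular distance δ = d/R = 6778/5042.2 = 1.34425 rad; initial bearing θ = 3.0020 rad.
sin φ₂ = sin φ₁ cos δ + cos φ₁ sin δ cos θ = (-0.6741)(0.2246) + (0.7386)(0.9744)(-0.9903) = -0.8641, so φ₂ = -59.78°.
Δλ = atan2(sin θ sin δ cos φ₁, cos δ − sin φ₁ sin φ₂) = atan2(0.1002, -0.3579) = 164.367°.
λ₂ = -130.843° + 164.367° = 33.52°.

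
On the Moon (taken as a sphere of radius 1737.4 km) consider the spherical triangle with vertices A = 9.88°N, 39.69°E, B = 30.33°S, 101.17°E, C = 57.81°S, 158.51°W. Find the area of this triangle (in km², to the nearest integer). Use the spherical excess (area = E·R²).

2614747 km²

Side lengths (central angles): a = 1.2186, b = 2.2702, c = 1.2457 rad; semiperimeter s = 2.3673.
By l'Huilier's theorem, tan(E/4) = √[tan(s/2) tan((s−a)/2) tan((s−b)/2) tan((s−c)/2)], giving spherical excess E = 0.8662 rad.
Area = E·R² = 0.8662 × (1737.4)² ≈ 2614747 km².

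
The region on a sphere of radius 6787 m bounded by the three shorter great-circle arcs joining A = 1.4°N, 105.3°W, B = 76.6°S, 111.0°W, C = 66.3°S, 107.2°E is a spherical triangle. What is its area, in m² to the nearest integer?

10499779 m²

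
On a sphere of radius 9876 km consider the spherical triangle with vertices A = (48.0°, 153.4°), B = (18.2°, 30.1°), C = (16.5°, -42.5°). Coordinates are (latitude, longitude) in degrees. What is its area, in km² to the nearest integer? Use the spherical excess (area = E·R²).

Side lengths (central angles): a = 1.2014, b = 1.9888, c = 1.6879 rad; semiperimeter s = 2.4391.
By l'Huilier's theorem, tan(E/4) = √[tan(s/2) tan((s−a)/2) tan((s−b)/2) tan((s−c)/2)], giving spherical excess E = 1.5867 rad.
Area = E·R² = 1.5867 × (9876)² ≈ 154762556 km².

154762556 km²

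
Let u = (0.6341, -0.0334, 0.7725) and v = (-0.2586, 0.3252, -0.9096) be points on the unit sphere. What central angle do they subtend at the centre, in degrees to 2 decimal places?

151.35°

u·v = -0.8775; |u| = 1.0000, |v| = 1.0000.
cos θ = (u·v)/(|u||v|) = -0.8775, so θ = 151.35°.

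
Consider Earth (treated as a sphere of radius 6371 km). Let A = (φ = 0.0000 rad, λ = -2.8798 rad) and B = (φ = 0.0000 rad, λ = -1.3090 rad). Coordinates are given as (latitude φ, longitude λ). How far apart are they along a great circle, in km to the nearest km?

10008 km

With latitudes φ₁ = 0.000°, φ₂ = 0.000° and longitude difference Δλ = 90.000°:
cos c = sin φ₁ sin φ₂ + cos φ₁ cos φ₂ cos Δλ = (0.0000)(0.0000) + (1.0000)(1.0000)(-0.0000) = -0.00000,
so c = arccos(-0.00000) = 1.57080 rad.
Distance = R·c = 6371 × 1.5708 ≈ 10008 km.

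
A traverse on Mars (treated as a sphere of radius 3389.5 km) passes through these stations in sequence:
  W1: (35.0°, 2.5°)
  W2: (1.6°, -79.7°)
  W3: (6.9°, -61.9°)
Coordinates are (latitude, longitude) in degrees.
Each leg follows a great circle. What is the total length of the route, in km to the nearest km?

Leg W1→W2: central angle 1.4433 rad, distance 4892.1 km.
Leg W2→W3: central angle 0.3232 rad, distance 1095.5 km.
Total: 4892.1 + 1095.5 ≈ 5988 km.

5988 km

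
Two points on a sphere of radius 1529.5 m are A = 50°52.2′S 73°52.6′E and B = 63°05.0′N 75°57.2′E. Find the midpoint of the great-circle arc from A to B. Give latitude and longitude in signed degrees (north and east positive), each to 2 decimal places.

6.11°, 74.74°

Central angle δ = 1.9891 rad. Interpolating on the sphere with fraction f = 0.5:
P = [sin((1−f)δ)·A + sin(fδ)·B] / sin δ = 0.9176·A + 0.9176·B in Cartesian coordinates,
giving P = (0.2616, 0.9593, 0.1064), i.e. latitude 6.11°, longitude 74.74°.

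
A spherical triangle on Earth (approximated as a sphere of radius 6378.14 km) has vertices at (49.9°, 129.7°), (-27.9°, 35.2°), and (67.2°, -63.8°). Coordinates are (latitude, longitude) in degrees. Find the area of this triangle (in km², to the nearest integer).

74832990 km²

Side lengths (central angles): a = 2.0771, b = 1.0900, c = 1.9851 rad; semiperimeter s = 2.5761.
By l'Huilier's theorem, tan(E/4) = √[tan(s/2) tan((s−a)/2) tan((s−b)/2) tan((s−c)/2)], giving spherical excess E = 1.8395 rad.
Area = E·R² = 1.8395 × (6378.14)² ≈ 74832990 km².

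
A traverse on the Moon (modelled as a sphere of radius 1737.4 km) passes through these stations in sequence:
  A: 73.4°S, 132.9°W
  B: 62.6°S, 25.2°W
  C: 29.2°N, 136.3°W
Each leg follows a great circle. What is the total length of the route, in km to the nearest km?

Leg A→B: central angle 0.6252 rad, distance 1086.2 km.
Leg B→C: central angle 2.1868 rad, distance 3799.3 km.
Total: 1086.2 + 3799.3 ≈ 4886 km.

4886 km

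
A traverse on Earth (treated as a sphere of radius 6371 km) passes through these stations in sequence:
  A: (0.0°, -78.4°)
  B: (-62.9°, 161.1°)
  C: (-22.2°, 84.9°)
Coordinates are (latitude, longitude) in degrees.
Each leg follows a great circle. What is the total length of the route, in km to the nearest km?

Leg A→B: central angle 1.8041 rad, distance 11494.0 km.
Leg B→C: central angle 1.1186 rad, distance 7126.4 km.
Total: 11494.0 + 7126.4 ≈ 18620 km.

18620 km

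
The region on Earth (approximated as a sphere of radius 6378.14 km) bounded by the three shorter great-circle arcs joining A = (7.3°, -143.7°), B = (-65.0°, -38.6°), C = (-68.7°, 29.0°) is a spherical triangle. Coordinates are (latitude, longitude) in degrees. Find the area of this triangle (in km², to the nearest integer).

21001229 km²

Side lengths (central angles): a = 0.4443, b = 2.0666, c = 1.7971 rad; semiperimeter s = 2.1540.
By l'Huilier's theorem, tan(E/4) = √[tan(s/2) tan((s−a)/2) tan((s−b)/2) tan((s−c)/2)], giving spherical excess E = 0.5162 rad.
Area = E·R² = 0.5162 × (6378.14)² ≈ 21001229 km².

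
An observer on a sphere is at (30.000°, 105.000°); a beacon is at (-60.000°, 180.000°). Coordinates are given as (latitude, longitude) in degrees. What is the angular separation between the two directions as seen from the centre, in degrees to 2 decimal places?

108.72°

Let φ₁ = 0.5236 rad, φ₂ = -1.0472 rad, and Δλ = 1.3090 rad.
cos c = sin φ₁ sin φ₂ + cos φ₁ cos φ₂ cos Δλ = (0.5000)(-0.8660) + (0.8660)(0.5000)(0.2588) = -0.32094,
so c = arccos(-0.32094) = 1.89752 rad.
So the angular separation is 108.72°.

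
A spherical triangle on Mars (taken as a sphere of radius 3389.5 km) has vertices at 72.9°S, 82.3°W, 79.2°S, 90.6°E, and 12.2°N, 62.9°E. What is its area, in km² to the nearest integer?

Side lengths (central angles): a = 1.6162, b = 2.0241, c = 0.4860 rad; semiperimeter s = 2.0632.
By l'Huilier's theorem, tan(E/4) = √[tan(s/2) tan((s−a)/2) tan((s−b)/2) tan((s−c)/2)], giving spherical excess E = 0.3448 rad.
Area = E·R² = 0.3448 × (3389.5)² ≈ 3961499 km².

3961499 km²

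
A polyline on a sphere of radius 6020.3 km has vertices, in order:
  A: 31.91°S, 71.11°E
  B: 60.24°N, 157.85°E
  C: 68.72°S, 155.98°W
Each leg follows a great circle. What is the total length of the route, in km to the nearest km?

Leg A→B: central angle 2.0207 rad, distance 12165.4 km.
Leg B→C: central angle 2.3243 rad, distance 13992.7 km.
Total: 12165.4 + 13992.7 ≈ 26158 km.

26158 km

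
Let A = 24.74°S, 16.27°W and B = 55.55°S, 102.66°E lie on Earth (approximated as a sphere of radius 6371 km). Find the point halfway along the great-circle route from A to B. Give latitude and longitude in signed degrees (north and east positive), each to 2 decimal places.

The central angle between A and B is δ = 1.4741 rad.
With f = 0.5, the slerp weights are sin((1−f)δ)/sin δ = 0.6753 and sin(fδ)/sin δ = 0.6753.
Weighted sum of the unit vectors: (0.6753)·(0.8718,-0.2544,-0.4185) + (0.6753)·(-0.1240,0.5519,-0.8246) = (0.5050, 0.2009, -0.8394).
Converting back: φ = atan2(z, √(x²+y²)) = -57.08°, λ = atan2(y, x) = 21.69°.

-57.08°, 21.69°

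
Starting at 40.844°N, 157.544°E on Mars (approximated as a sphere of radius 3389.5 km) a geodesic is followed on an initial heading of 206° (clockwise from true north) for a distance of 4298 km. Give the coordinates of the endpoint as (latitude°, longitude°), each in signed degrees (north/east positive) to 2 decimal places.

Angular distance δ = d/R = 4298/3389.5 = 1.26803 rad; initial bearing θ = 3.5954 rad.
sin φ₂ = sin φ₁ cos δ + cos φ₁ sin δ cos θ = (0.6540)(0.2982) + (0.7565)(0.9545)(-0.8988) = -0.4540, so φ₂ = -27.00°.
Δλ = atan2(sin θ sin δ cos φ₁, cos δ − sin φ₁ sin φ₂) = atan2(-0.3165, 0.5951) = -28.010°.
λ₂ = 157.544° − 28.010° = 129.53°.

-27.00°, 129.53°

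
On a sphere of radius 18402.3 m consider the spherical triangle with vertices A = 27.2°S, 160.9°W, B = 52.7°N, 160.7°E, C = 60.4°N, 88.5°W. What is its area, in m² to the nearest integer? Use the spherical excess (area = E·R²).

338060698 m²

Side lengths (central angles): a = 0.9455, b = 1.8386, c = 1.5120 rad; semiperimeter s = 2.1480.
By l'Huilier's theorem, tan(E/4) = √[tan(s/2) tan((s−a)/2) tan((s−b)/2) tan((s−c)/2)], giving spherical excess E = 0.9983 rad.
Area = E·R² = 0.9983 × (18402.3)² ≈ 338060698 m².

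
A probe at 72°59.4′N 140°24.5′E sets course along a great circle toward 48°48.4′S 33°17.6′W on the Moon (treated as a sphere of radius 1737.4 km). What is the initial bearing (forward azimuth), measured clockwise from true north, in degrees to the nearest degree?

Δλ = -173.702° = -3.0317 rad.
y = sin Δλ · cos φ₂ = (-0.1097)(0.6586) = -0.0723
x = cos φ₁ sin φ₂ − sin φ₁ cos φ₂ cos Δλ = (0.2925)(-0.7525) − (0.9563)(0.6586)(-0.9940) = 0.4059
θ = atan2(y, x) = -10.09°; adding 360° gives 350°.

350°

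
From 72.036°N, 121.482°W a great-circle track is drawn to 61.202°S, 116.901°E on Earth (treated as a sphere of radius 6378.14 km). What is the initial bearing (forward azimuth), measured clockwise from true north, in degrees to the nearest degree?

With φ₁ = 1.2573, φ₂ = -1.0682, Δλ = -2.1226 rad, the forward-azimuth formula gives
θ = atan2( sin Δλ cos φ₂ , cos φ₁ sin φ₂ − sin φ₁ cos φ₂ cos Δλ ) = atan2(-0.4102, -0.0300) = -94.19°.
Adding 360° brings this into [0°, 360°): 266°.

266°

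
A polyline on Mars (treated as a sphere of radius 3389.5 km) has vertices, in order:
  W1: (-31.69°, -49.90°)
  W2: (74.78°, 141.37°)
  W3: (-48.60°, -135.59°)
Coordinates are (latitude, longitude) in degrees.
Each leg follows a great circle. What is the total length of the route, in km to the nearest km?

16044 km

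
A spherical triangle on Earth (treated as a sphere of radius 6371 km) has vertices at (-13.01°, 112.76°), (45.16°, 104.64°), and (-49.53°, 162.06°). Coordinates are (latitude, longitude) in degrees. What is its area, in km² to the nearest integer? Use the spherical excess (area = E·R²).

15624027 km²

Side lengths (central angles): a = 1.8681, b = 0.9476, c = 1.0233 rad; semiperimeter s = 1.9195.
By l'Huilier's theorem, tan(E/4) = √[tan(s/2) tan((s−a)/2) tan((s−b)/2) tan((s−c)/2)], giving spherical excess E = 0.3849 rad.
Area = E·R² = 0.3849 × (6371)² ≈ 15624027 km².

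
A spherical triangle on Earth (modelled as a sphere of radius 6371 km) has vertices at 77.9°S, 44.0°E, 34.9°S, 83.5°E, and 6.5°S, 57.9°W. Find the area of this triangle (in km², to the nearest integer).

Side lengths (central angles): a = 2.1798, b = 1.5030, c = 0.8064 rad; semiperimeter s = 2.2446.
By l'Huilier's theorem, tan(E/4) = √[tan(s/2) tan((s−a)/2) tan((s−b)/2) tan((s−c)/2)], giving spherical excess E = 0.6011 rad.
Area = E·R² = 0.6011 × (6371)² ≈ 24397201 km².

24397201 km²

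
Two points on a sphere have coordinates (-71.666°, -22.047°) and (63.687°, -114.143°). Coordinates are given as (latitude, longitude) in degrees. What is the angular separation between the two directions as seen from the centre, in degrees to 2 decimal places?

In radians: φ₁ = -1.2508, φ₂ = 1.1115, Δλ = -92.096° = -1.6074 rad.
cos c = sin φ₁ sin φ₂ + cos φ₁ cos φ₂ cos Δλ = (-0.9492)(0.8964) + (0.3146)(0.4433)(-0.0366) = -0.85598,
so c = arccos(-0.85598) = 2.59825 rad.
So the angular separation is 148.87°.

148.87°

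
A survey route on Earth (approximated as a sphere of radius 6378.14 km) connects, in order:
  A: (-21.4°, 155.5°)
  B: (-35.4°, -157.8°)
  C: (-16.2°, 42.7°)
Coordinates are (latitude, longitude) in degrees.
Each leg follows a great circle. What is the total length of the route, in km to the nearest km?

18681 km

Leg A→B: central angle 0.7498 rad, distance 4782.1 km.
Leg B→C: central angle 2.1792 rad, distance 13899.4 km.
Total: 4782.1 + 13899.4 ≈ 18681 km.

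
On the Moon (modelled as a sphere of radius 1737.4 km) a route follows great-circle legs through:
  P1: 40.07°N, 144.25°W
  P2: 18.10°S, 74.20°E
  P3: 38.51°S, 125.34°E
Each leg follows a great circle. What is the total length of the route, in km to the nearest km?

5732 km

Leg P1→P2: central angle 2.4491 rad, distance 4255.0 km.
Leg P2→P3: central angle 0.8498 rad, distance 1476.5 km.
Total: 4255.0 + 1476.5 ≈ 5732 km.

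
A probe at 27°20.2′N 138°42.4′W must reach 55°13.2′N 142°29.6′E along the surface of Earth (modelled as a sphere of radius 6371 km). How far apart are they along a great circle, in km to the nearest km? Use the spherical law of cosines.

6850 km

Let φ₁ = 0.4771 rad, φ₂ = 0.9638 rad, and Δλ = -1.3753 rad.
cos c = sin φ₁ sin φ₂ + cos φ₁ cos φ₂ cos Δλ = (0.4592)(0.8213) + (0.8883)(0.5704)(0.1942) = 0.47560,
so c = arccos(0.47560) = 1.07515 rad.
Distance = R·c = 6371 × 1.0751 ≈ 6850 km.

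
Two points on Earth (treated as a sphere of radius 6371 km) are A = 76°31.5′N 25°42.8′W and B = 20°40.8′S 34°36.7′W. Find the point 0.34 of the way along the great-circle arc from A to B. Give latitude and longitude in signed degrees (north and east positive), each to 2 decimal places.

43.53°, -32.02°

The central angle between A and B is δ = 1.6992 rad.
With f = 0.34, the slerp weights are sin((1−f)δ)/sin δ = 0.9082 and sin(fδ)/sin δ = 0.5507.
Weighted sum of the unit vectors: (0.9082)·(0.2099,-0.1011,0.9725) + (0.5507)·(0.7700,-0.5314,-0.3531) = (0.6147, -0.3844, 0.6888).
Converting back: φ = atan2(z, √(x²+y²)) = 43.53°, λ = atan2(y, x) = -32.02°.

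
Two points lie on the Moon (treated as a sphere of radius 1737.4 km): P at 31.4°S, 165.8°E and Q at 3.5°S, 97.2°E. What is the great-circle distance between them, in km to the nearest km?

In radians: φ₁ = -0.5480, φ₂ = -0.0611, Δλ = -68.600° = -1.1973 rad.
Haversine: a = sin²(Δφ/2) + cos φ₁ cos φ₂ sin²(Δλ/2) = 0.0581 + (0.8536)(0.9981)(0.3176) = 0.32867.
Central angle c = 2·arcsin(√a) = 1.22104 rad.
Distance = R·c = 1737.4 × 1.2210 ≈ 2121 km.

2121 km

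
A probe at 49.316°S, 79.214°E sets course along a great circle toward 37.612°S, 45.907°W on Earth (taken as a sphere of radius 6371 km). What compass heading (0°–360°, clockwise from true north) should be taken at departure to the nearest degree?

Δλ = -125.121° = -2.1838 rad.
y = sin Δλ · cos φ₂ = (-0.8179)(0.7922) = -0.6479
x = cos φ₁ sin φ₂ − sin φ₁ cos φ₂ cos Δλ = (0.6519)(-0.6103) − (-0.7583)(0.7922)(-0.5753) = -0.7434
θ = atan2(y, x) = -138.93°; adding 360° gives 221°.

221°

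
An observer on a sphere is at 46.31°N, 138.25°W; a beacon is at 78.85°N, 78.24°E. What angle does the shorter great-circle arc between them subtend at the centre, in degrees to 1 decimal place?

Let φ₁ = 0.8083 rad, φ₂ = 1.3762 rad, and Δλ = -2.5047 rad.
Haversine: a = sin²(Δφ/2) + cos φ₁ cos φ₂ sin²(Δλ/2) = 0.0785 + (0.6908)(0.1934)(0.9020) = 0.19898.
Central angle c = 2·arcsin(√a) = 0.92473 rad.
So the angular separation is 53.0°.

53.0°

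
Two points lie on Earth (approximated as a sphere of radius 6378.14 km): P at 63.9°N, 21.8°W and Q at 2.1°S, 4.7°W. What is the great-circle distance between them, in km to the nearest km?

With latitudes φ₁ = 63.900°, φ₂ = -2.100° and longitude difference Δλ = 17.100°:
cos c = sin φ₁ sin φ₂ + cos φ₁ cos φ₂ cos Δλ = (0.8980)(-0.0366) + (0.4399)(0.9993)(0.9558) = 0.38730,
so c = arccos(0.38730) = 1.17309 rad.
Distance = R·c = 6378.14 × 1.1731 ≈ 7482 km.

7482 km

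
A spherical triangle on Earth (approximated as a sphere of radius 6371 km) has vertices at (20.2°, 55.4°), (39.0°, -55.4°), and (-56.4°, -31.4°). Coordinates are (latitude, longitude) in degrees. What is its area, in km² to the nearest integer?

83919246 km²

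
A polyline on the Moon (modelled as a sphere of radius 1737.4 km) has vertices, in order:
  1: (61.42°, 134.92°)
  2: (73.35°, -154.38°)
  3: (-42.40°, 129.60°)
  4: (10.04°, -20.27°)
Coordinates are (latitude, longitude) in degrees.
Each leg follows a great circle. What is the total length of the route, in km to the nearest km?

8865 km

Leg 1→2: central angle 0.4808 rad, distance 835.3 km.
Leg 2→3: central angle 2.2080 rad, distance 3836.1 km.
Leg 3→4: central angle 2.4135 rad, distance 4193.2 km.
Total: 835.3 + 3836.1 + 4193.2 ≈ 8865 km.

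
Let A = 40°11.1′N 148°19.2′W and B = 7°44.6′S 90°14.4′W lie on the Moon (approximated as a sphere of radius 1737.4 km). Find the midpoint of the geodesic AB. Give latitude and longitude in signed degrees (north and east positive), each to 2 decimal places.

18.36°, -115.17°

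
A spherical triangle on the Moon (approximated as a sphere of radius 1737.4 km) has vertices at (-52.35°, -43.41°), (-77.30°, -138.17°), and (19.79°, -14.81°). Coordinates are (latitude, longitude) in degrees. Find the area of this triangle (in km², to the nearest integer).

Side lengths (central angles): a = 2.0309, b = 1.3320, c = 0.7056 rad; semiperimeter s = 2.0342.
By l'Huilier's theorem, tan(E/4) = √[tan(s/2) tan((s−a)/2) tan((s−b)/2) tan((s−c)/2)], giving spherical excess E = 0.1110 rad.
Area = E·R² = 0.1110 × (1737.4)² ≈ 334948 km².

334948 km²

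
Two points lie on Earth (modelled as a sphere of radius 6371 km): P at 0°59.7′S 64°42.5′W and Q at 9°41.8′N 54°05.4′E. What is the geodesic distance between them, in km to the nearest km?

13181 km

With latitudes φ₁ = -0.995°, φ₂ = 9.697° and longitude difference Δλ = 118.798°:
Haversine: a = sin²(Δφ/2) + cos φ₁ cos φ₂ sin²(Δλ/2) = 0.0087 + (0.9998)(0.9857)(0.7409) = 0.73885.
Central angle c = 2·arcsin(√a) = 2.06883 rad.
Distance = R·c = 6371 × 2.0688 ≈ 13181 km.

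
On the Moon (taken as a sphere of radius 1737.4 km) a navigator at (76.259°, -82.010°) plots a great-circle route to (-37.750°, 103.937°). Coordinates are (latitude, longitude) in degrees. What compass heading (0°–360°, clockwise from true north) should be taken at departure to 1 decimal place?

With φ₁ = 1.3310, φ₂ = -0.6589, Δλ = -3.0378 rad, the forward-azimuth formula gives
θ = atan2( sin Δλ cos φ₂ , cos φ₁ sin φ₂ − sin φ₁ cos φ₂ cos Δλ ) = atan2(-0.0819, 0.6185) = -7.55°.
Adding 360° brings this into [0°, 360°): 352.5°.

352.5°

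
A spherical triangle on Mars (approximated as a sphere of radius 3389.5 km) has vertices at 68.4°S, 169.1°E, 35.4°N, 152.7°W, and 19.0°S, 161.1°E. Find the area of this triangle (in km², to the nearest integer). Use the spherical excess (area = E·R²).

6421740 km²

Side lengths (central angles): a = 1.2187, b = 0.8666, c = 1.8784 rad; semiperimeter s = 1.9819.
By l'Huilier's theorem, tan(E/4) = √[tan(s/2) tan((s−a)/2) tan((s−b)/2) tan((s−c)/2)], giving spherical excess E = 0.5590 rad.
Area = E·R² = 0.5590 × (3389.5)² ≈ 6421740 km².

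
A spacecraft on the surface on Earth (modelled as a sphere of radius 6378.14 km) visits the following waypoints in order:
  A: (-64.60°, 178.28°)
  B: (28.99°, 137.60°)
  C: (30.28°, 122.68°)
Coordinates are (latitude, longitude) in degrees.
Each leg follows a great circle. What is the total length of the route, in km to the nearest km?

Leg A→B: central angle 1.7247 rad, distance 11000.2 km.
Leg B→C: central angle 0.2273 rad, distance 1449.7 km.
Total: 11000.2 + 1449.7 ≈ 12450 km.

12450 km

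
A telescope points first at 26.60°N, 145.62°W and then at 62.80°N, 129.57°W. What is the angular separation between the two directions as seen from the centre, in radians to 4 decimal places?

0.6583 rad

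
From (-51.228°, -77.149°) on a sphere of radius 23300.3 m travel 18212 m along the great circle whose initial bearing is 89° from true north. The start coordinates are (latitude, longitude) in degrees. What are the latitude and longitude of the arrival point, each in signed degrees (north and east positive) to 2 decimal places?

Angular distance δ = d/R = 18212/23300.3 = 0.78162 rad; initial bearing θ = 1.5533 rad.
sin φ₂ = sin φ₁ cos δ + cos φ₁ sin δ cos θ = (-0.7796)(0.7098) + (0.6262)(0.7044)(0.0175) = -0.5457, so φ₂ = -33.07°.
Δλ = atan2(sin θ sin δ cos φ₁, cos δ − sin φ₁ sin φ₂) = atan2(0.4411, 0.2843) = 57.191°.
λ₂ = -77.149° + 57.191° = -19.96°.

-33.07°, -19.96°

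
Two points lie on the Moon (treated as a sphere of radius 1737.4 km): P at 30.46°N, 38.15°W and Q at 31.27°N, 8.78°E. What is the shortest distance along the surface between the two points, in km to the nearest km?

With latitudes φ₁ = 30.460°, φ₂ = 31.270° and longitude difference Δλ = 46.930°:
cos c = sin φ₁ sin φ₂ + cos φ₁ cos φ₂ cos Δλ = (0.5069)(0.5191) + (0.8620)(0.8547)(0.6829) = 0.76627,
so c = arccos(0.76627) = 0.69779 rad.
Distance = R·c = 1737.4 × 0.6978 ≈ 1212 km.

1212 km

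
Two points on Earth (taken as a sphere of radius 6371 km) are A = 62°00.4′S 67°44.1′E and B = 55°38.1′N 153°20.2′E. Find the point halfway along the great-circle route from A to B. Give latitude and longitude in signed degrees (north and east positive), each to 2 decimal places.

The central angle between A and B is δ = 2.3583 rad.
With f = 0.5, the slerp weights are sin((1−f)δ)/sin δ = 1.3098 and sin(fδ)/sin δ = 1.3098.
Weighted sum of the unit vectors: (1.3098)·(0.1778,0.4344,-0.8830) + (1.3098)·(-0.5044,0.2533,0.8255) = (-0.4278, 0.9007, -0.0754).
Converting back: φ = atan2(z, √(x²+y²)) = -4.32°, λ = atan2(y, x) = 115.40°.

-4.32°, 115.40°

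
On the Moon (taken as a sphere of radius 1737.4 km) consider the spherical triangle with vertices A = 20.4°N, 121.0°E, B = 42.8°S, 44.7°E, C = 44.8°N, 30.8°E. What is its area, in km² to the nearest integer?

Side lengths (central angles): a = 1.5442, b = 1.3250, c = 1.6448 rad; semiperimeter s = 2.2570.
By l'Huilier's theorem, tan(E/4) = √[tan(s/2) tan((s−a)/2) tan((s−b)/2) tan((s−c)/2)], giving spherical excess E = 1.3591 rad.
Area = E·R² = 1.3591 × (1737.4)² ≈ 4102598 km².

4102598 km²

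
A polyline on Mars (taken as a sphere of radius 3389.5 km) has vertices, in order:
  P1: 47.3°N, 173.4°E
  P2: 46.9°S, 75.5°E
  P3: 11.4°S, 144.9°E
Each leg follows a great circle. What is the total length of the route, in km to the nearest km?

11510 km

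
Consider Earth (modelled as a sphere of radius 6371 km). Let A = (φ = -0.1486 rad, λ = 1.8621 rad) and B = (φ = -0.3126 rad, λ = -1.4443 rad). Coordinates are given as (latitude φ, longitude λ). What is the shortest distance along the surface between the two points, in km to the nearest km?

16899 km

Let φ₁ = -0.1486 rad, φ₂ = -0.3126 rad, and Δλ = 2.9768 rad.
cos c = sin φ₁ sin φ₂ + cos φ₁ cos φ₂ cos Δλ = (-0.1481)(-0.3075) + (0.9890)(0.9515)(-0.9864) = -0.88277,
so c = arccos(-0.88277) = 2.65252 rad.
Distance = R·c = 6371 × 2.6525 ≈ 16899 km.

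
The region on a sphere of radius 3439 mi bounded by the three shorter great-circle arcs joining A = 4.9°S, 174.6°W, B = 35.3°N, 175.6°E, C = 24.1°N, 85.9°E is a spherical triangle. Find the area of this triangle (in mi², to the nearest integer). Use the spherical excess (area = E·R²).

6694467 mi²

Side lengths (central angles): a = 1.3286, b = 1.7569, c = 0.7198 rad; semiperimeter s = 1.9026.
By l'Huilier's theorem, tan(E/4) = √[tan(s/2) tan((s−a)/2) tan((s−b)/2) tan((s−c)/2)], giving spherical excess E = 0.5660 rad.
Area = E·R² = 0.5660 × (3439)² ≈ 6694467 mi².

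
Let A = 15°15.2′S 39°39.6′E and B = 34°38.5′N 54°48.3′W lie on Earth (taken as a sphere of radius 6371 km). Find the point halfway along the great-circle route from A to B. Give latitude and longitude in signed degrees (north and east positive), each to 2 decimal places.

Central angle δ = 1.7837 rad. Interpolating on the sphere with fraction f = 0.5:
P = [sin((1−f)δ)·A + sin(fδ)·B] / sin δ = 0.7962·A + 0.7962·B in Cartesian coordinates,
giving P = (0.9689, -0.0450, 0.2431), i.e. latitude 14.07°, longitude -2.66°.

14.07°, -2.66°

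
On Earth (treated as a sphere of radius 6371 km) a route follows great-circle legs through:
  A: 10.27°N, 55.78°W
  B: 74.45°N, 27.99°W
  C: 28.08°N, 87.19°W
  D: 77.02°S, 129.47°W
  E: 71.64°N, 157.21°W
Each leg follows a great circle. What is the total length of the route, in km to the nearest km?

Leg A→B: central angle 1.1537 rad, distance 7350.1 km.
Leg B→C: central angle 0.9587 rad, distance 6107.9 km.
Leg C→D: central angle 1.8882 rad, distance 12029.4 km.
Leg D→E: central angle 2.6104 rad, distance 16631.2 km.
Total: 7350.1 + 6107.9 + 12029.4 + 16631.2 ≈ 42119 km.

42119 km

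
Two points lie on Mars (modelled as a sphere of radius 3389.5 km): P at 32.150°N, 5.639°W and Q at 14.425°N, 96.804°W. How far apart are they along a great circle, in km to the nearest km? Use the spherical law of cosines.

4931 km

Let φ₁ = 0.5611 rad, φ₂ = 0.2518 rad, and Δλ = -1.5911 rad.
cos c = sin φ₁ sin φ₂ + cos φ₁ cos φ₂ cos Δλ = (0.5321)(0.2491) + (0.8467)(0.9685)(-0.0203) = 0.11589,
so c = arccos(0.11589) = 1.45464 rad.
Distance = R·c = 3389.5 × 1.4546 ≈ 4931 km.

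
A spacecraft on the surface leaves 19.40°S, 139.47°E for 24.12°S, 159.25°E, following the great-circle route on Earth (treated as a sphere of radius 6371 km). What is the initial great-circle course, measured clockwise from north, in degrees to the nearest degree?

With φ₁ = -0.3386, φ₂ = -0.4210, Δλ = 0.3452 rad, the forward-azimuth formula gives
θ = atan2( sin Δλ cos φ₂ , cos φ₁ sin φ₂ − sin φ₁ cos φ₂ cos Δλ ) = atan2(0.3089, -0.1002) = 107.97°.
So the initial bearing is 108°.

108°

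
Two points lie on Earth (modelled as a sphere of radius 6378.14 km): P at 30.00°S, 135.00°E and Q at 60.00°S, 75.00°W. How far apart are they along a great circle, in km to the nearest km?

With latitudes φ₁ = -30.000°, φ₂ = -60.000° and longitude difference Δλ = 150.000°:
cos c = sin φ₁ sin φ₂ + cos φ₁ cos φ₂ cos Δλ = (-0.5000)(-0.8660) + (0.8660)(0.5000)(-0.8660) = 0.05801,
so c = arccos(0.05801) = 1.51275 rad.
Distance = R·c = 6378.14 × 1.5128 ≈ 9649 km.

9649 km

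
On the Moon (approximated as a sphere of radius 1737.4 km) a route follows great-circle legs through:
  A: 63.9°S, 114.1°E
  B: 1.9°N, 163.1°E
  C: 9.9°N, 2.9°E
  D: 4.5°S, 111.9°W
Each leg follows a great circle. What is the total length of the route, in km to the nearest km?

10528 km

Leg A→B: central angle 1.3091 rad, distance 2274.5 km.
Leg B→C: central angle 2.7406 rad, distance 4761.5 km.
Leg C→D: central angle 2.0102 rad, distance 3492.6 km.
Total: 2274.5 + 4761.5 + 3492.6 ≈ 10528 km.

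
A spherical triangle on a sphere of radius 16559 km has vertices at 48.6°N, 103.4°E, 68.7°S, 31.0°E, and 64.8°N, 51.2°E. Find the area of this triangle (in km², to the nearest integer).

338658549 km²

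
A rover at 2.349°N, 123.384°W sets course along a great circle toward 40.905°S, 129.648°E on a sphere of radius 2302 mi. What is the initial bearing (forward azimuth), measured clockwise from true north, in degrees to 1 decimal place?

Δλ = -106.968° = -1.8669 rad.
y = sin Δλ · cos φ₂ = (-0.9565)(0.7558) = -0.7229
x = cos φ₁ sin φ₂ − sin φ₁ cos φ₂ cos Δλ = (0.9992)(-0.6548) − (0.0410)(0.7558)(-0.2918) = -0.6452
θ = atan2(y, x) = -131.75°; adding 360° gives 228.2°.

228.2°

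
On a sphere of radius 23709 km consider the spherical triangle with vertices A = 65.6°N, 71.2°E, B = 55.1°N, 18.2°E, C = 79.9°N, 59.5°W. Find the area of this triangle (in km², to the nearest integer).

72405915 km²

Side lengths (central angles): a = 0.5938, b = 0.5561, c = 0.4753 rad; semiperimeter s = 0.8126.
By l'Huilier's theorem, tan(E/4) = √[tan(s/2) tan((s−a)/2) tan((s−b)/2) tan((s−c)/2)], giving spherical excess E = 0.1288 rad.
Area = E·R² = 0.1288 × (23709)² ≈ 72405915 km².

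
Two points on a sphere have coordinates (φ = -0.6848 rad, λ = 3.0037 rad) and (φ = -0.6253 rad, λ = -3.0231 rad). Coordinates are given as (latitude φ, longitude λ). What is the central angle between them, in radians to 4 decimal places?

0.2116 rad

Let φ₁ = -0.6848 rad, φ₂ = -0.6253 rad, and Δλ = 0.2564 rad.
cos c = sin φ₁ sin φ₂ + cos φ₁ cos φ₂ cos Δλ = (-0.6325)(-0.5853) + (0.7745)(0.8108)(0.9673) = 0.97770,
so c = arccos(0.97770) = 0.21157 rad.
So the angular separation is 0.2116 rad.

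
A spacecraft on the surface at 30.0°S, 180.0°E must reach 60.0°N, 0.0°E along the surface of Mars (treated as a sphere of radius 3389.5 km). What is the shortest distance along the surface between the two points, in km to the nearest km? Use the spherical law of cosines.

With latitudes φ₁ = -30.000°, φ₂ = 60.000° and longitude difference Δλ = -180.000°:
cos c = sin φ₁ sin φ₂ + cos φ₁ cos φ₂ cos Δλ = (-0.5000)(0.8660) + (0.8660)(0.5000)(-1.0000) = -0.86603,
so c = arccos(-0.86603) = 2.61799 rad.
Distance = R·c = 3389.5 × 2.6180 ≈ 8874 km.

8874 km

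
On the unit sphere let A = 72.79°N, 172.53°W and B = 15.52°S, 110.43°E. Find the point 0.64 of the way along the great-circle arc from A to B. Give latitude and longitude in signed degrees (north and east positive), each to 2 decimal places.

19.32°, 121.07°

Central angle δ = 1.7636 rad. Interpolating on the sphere with fraction f = 0.64:
P = [sin((1−f)δ)·A + sin(fδ)·B] / sin δ = 0.6043·A + 0.9209·B in Cartesian coordinates,
giving P = (-0.4870, 0.8083, 0.3308), i.e. latitude 19.32°, longitude 121.07°.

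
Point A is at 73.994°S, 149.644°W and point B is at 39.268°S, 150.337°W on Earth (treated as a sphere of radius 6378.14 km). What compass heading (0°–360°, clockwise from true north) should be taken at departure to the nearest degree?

Δλ = -0.693° = -0.0121 rad.
y = sin Δλ · cos φ₂ = (-0.0121)(0.7742) = -0.0094
x = cos φ₁ sin φ₂ − sin φ₁ cos φ₂ cos Δλ = (0.2757)(-0.6329) − (-0.9612)(0.7742)(0.9999) = 0.5696
θ = atan2(y, x) = -0.94°; adding 360° gives 359°.

359°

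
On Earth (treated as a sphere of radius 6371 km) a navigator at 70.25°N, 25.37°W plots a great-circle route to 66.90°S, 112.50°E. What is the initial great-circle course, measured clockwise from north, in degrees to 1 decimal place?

98.0°

With φ₁ = 1.2261, φ₂ = -1.1676, Δλ = 2.4063 rad, the forward-azimuth formula gives
θ = atan2( sin Δλ cos φ₂ , cos φ₁ sin φ₂ − sin φ₁ cos φ₂ cos Δλ ) = atan2(0.2632, -0.0370) = 98.00°.
So the initial bearing is 98.0°.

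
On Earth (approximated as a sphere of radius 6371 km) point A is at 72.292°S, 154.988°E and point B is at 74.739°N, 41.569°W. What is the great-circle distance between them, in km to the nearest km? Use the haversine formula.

In radians: φ₁ = -1.2617, φ₂ = 1.3044, Δλ = 163.443° = 2.8526 rad.
Haversine: a = sin²(Δφ/2) + cos φ₁ cos φ₂ sin²(Δλ/2) = 0.9195 + (0.3042)(0.2632)(0.9793) = 0.99788.
Central angle c = 2·arcsin(√a) = 3.04957 rad.
Distance = R·c = 6371 × 3.0496 ≈ 19429 km.

19429 km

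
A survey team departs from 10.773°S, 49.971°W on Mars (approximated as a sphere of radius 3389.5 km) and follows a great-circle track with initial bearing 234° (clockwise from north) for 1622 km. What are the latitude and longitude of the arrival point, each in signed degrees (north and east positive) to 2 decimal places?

Angular distance δ = d/R = 1622/3389.5 = 0.47854 rad; initial bearing θ = 4.0841 rad.
sin φ₂ = sin φ₁ cos δ + cos φ₁ sin δ cos θ = (-0.1869)(0.8877) + (0.9824)(0.4605)(-0.5878) = -0.4318, so φ₂ = -25.58°.
Δλ = atan2(sin θ sin δ cos φ₁, cos δ − sin φ₁ sin φ₂) = atan2(-0.3660, 0.8070) = -24.395°.
λ₂ = -49.971° − 24.395° = -74.37°.

-25.58°, -74.37°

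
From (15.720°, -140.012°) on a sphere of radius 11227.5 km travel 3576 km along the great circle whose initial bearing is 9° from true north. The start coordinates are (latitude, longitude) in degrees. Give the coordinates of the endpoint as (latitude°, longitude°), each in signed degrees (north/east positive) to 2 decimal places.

33.71°, -136.64°

Angular distance δ = d/R = 3576/11227.5 = 0.31850 rad; initial bearing θ = 0.1571 rad.
sin φ₂ = sin φ₁ cos δ + cos φ₁ sin δ cos θ = (0.2709)(0.9497) + (0.9626)(0.3131)(0.9877) = 0.5550, so φ₂ = 33.71°.
Δλ = atan2(sin θ sin δ cos φ₁, cos δ − sin φ₁ sin φ₂) = atan2(0.0472, 0.7993) = 3.376°.
λ₂ = -140.012° + 3.376° = -136.64°.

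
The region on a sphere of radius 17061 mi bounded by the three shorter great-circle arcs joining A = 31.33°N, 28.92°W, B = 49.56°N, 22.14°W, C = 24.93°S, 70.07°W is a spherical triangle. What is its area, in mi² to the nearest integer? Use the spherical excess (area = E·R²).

Side lengths (central angles): a = 1.4974, b = 1.1981, c = 0.3303 rad; semiperimeter s = 1.5129.
By l'Huilier's theorem, tan(E/4) = √[tan(s/2) tan((s−a)/2) tan((s−b)/2) tan((s−c)/2)], giving spherical excess E = 0.1118 rad.
Area = E·R² = 0.1118 × (17061)² ≈ 32530786 mi².

32530786 mi²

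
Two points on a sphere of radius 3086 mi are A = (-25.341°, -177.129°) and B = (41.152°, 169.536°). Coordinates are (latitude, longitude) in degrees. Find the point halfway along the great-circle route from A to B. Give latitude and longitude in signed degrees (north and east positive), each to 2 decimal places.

Central angle δ = 1.1804 rad. Interpolating on the sphere with fraction f = 0.5:
P = [sin((1−f)δ)·A + sin(fδ)·B] / sin δ = 0.6018·A + 0.6018·B in Cartesian coordinates,
giving P = (-0.9888, 0.0551, 0.1385), i.e. latitude 7.96°, longitude 176.81°.

7.96°, 176.81°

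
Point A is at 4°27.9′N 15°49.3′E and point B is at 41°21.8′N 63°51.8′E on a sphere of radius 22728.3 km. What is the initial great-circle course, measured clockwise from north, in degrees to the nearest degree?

With φ₁ = 0.0779, φ₂ = 0.7219, Δλ = 0.8385 rad, the forward-azimuth formula gives
θ = atan2( sin Δλ cos φ₂ , cos φ₁ sin φ₂ − sin φ₁ cos φ₂ cos Δλ ) = atan2(0.5581, 0.6198) = 42.00°.
So the initial bearing is 42°.

42°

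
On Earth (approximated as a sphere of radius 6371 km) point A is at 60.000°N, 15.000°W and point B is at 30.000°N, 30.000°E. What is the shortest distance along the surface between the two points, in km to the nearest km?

4708 km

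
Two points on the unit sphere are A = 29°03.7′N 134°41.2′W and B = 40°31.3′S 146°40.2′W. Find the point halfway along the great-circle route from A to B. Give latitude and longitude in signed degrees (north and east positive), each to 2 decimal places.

-5.76°, -140.26°

Central angle δ = 1.2299 rad. Interpolating on the sphere with fraction f = 0.5:
P = [sin((1−f)δ)·A + sin(fδ)·B] / sin δ = 0.6121·A + 0.6121·B in Cartesian coordinates,
giving P = (-0.7651, -0.6361, -0.1004), i.e. latitude -5.76°, longitude -140.26°.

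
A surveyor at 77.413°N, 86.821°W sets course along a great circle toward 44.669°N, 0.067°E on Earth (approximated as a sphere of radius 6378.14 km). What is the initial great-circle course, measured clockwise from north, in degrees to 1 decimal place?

With φ₁ = 1.3511, φ₂ = 0.7796, Δλ = 1.5165 rad, the forward-azimuth formula gives
θ = atan2( sin Δλ cos φ₂ , cos φ₁ sin φ₂ − sin φ₁ cos φ₂ cos Δλ ) = atan2(0.7101, 0.1155) = 80.76°.
So the initial bearing is 80.8°.

80.8°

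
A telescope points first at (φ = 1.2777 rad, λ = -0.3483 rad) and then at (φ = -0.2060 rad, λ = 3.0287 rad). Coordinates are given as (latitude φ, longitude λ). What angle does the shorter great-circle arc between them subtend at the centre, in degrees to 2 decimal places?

Let φ₁ = 1.2777 rad, φ₂ = -0.2060 rad, and Δλ = -2.9062 rad.
cos c = sin φ₁ sin φ₂ + cos φ₁ cos φ₂ cos Δλ = (0.9574)(-0.2045) + (0.2889)(0.9789)(-0.9724) = -0.47083,
so c = arccos(-0.47083) = 2.06103 rad.
So the angular separation is 118.09°.

118.09°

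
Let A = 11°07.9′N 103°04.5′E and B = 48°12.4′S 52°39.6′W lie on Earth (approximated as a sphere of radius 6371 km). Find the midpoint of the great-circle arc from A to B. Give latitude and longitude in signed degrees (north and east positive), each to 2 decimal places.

-50.02°, 66.83°

Central angle δ = 2.4040 rad. Interpolating on the sphere with fraction f = 0.5:
P = [sin((1−f)δ)·A + sin(fδ)·B] / sin δ = 1.3870·A + 1.3870·B in Cartesian coordinates,
giving P = (0.2528, 0.5907, -0.7663), i.e. latitude -50.02°, longitude 66.83°.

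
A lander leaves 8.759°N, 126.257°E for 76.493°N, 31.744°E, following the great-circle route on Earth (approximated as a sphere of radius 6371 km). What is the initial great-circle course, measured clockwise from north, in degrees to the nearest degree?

346°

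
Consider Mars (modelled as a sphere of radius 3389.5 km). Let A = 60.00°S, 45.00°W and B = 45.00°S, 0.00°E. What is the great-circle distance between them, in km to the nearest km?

1799 km

With latitudes φ₁ = -60.000°, φ₂ = -45.000° and longitude difference Δλ = 45.000°:
cos c = sin φ₁ sin φ₂ + cos φ₁ cos φ₂ cos Δλ = (-0.8660)(-0.7071) + (0.5000)(0.7071)(0.7071) = 0.86237,
so c = arccos(0.86237) = 0.53086 rad.
Distance = R·c = 3389.5 × 0.5309 ≈ 1799 km.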